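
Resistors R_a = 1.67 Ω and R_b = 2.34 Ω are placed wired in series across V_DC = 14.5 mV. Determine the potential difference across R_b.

ΣR = 1.67 + 2.34 = 4.010 Ω.
V = V_DC · R/ΣR = 14.5 × 0.5835 = 8.461 mV.

V ≈ 8.46 mV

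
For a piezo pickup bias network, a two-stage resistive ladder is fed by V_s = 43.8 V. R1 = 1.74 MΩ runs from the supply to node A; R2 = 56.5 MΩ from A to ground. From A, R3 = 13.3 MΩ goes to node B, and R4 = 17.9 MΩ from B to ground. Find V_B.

The second stage (R3 + R4 = 31.20 MΩ) loads node A in parallel with R2.
R2 ‖ (R3+R4) = 20.10 MΩ.
First divider: V_A = V_s · 20.10/(1.74 + 20.10) = 40.31 V.
V_B = V_A × 0.5737 = 23.13 V.

V_B ≈ 23.1 V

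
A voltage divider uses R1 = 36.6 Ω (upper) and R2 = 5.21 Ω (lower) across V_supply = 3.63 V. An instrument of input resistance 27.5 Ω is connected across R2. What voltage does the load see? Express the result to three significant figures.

The load sits in parallel with R2, giving an effective lower resistance R2' = R2·R_L/(R2+R_L) = 4.380 Ω.
Now apply the divider: V_out = 3.63 × 0.1069 = 0.3880 V.
(Unloaded it would be 0.452 V; the load pulls it down.)

V_out ≈ 0.388 V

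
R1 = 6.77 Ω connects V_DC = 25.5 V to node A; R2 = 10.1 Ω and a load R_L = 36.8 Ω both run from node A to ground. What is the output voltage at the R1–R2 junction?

First combine the lower leg with the load: R2 ‖ R_L = 7.925 Ω.
Then V_out = V_DC · R2'/(R1 + R2') = 25.5 × 7.925/14.69 = 13.75 V.

V_out ≈ 13.8 V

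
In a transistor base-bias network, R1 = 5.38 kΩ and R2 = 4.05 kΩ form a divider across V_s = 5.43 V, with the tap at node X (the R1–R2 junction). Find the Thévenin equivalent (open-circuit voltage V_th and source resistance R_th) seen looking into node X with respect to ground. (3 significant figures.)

V_th ≈ 2.33 V, R_th ≈ 2.31 kΩ

Open-circuit (no load on X): V_th = V_s · R2/(R1 + R2) = 5.43 × 4.05/(5.380 + 4.05) = 2.332 V.
Zeroing V_s shorts the top of R1 to ground, so R_th = R1 ‖ R2 = 2.311 kΩ.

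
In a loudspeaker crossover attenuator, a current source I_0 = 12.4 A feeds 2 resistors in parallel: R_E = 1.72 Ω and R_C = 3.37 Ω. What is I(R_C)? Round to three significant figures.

With just two branches, the current splits inversely with resistance.
So I = 12.4 × 1.72/5.090 = 4.190 A.

I ≈ 4.19 A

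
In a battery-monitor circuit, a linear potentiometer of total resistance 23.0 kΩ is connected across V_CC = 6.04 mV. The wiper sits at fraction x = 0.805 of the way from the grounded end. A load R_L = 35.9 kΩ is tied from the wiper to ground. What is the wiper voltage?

Lower segment x·R_p = 18.52 kΩ; upper segment (1−x)·R_p = 4.485 kΩ.
Lower segment in parallel with the load: 18.52 ‖ 35.9 = 12.22 kΩ.
Loaded-divider output: V_out = 6.04 × 0.7314 = 4.418 mV.

V_out ≈ 4.42 mV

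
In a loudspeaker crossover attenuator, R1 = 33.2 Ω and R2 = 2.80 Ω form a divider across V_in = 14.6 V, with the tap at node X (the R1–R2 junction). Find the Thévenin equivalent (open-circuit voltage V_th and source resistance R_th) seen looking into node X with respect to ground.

Open-circuit (no load on X): V_th = V_in · R2/(R1 + R2) = 14.6 × 2.80/(33.20 + 2.80) = 1.136 V.
Looking into X with the source shorted: R_th = R1·R2/(R1+R2) = 33.20 × 2.80/36.00 = 2.582 Ω.

V_th ≈ 1.14 V, R_th ≈ 2.58 Ω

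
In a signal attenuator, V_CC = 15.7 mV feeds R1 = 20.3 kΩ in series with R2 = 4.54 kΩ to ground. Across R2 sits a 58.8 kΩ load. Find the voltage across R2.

First combine the lower leg with the load: R2 ‖ R_L = 4.215 kΩ.
Voltage divider with the loaded lower leg: V_out = 15.7 × 4.215/(20.3 + 4.215) = 15.7 × 0.1719 = 2.699 mV.
(Unloaded it would be 2.87 mV; the load pulls it down.)

V_out ≈ 2.70 mV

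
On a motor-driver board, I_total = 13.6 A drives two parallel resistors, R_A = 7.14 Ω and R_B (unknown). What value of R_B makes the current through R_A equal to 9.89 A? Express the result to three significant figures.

R_B ≈ 19.0 Ω

The fraction through R_A equals R_B/(R_A+R_B).
With f = 0.7272, R_B = R_A · f/(1−f) = 7.14 × 2.666 = 19.03 Ω.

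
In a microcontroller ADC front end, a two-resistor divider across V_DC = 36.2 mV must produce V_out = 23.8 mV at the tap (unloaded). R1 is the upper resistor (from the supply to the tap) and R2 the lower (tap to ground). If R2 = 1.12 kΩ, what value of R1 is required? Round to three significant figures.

Required fraction k = V_out/V_DC = 0.6575.
Rearranging, R1 = R2·(1−k)/k = 1.12 × 0.5210 = 0.5835 kΩ.

R1 ≈ 0.584 kΩ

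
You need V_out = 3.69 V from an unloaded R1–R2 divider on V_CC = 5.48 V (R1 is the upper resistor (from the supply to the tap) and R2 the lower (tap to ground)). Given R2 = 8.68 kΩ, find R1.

R1 ≈ 4.21 kΩ

The divider ratio is R2/(R1+R2) = 3.69/5.48 = 0.6734.
R1 = R2·(1/k − 1) = 8.68 × 0.4851 = 4.211 kΩ.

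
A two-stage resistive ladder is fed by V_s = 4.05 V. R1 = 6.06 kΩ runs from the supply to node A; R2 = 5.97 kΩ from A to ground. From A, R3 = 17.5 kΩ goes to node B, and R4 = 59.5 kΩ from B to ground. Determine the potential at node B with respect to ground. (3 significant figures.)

The second stage (R3 + R4 = 77.00 kΩ) loads node A in parallel with R2.
R2 ‖ (R3+R4) = 5.540 kΩ.
V_A = 4.05 × 5.540/(6.06 + 5.540) = 1.934 V.
Stage 2 is unloaded, so V_B = V_A · R4/(R3+R4) = 1.934 × 59.5/77.00 = 1.495 V.

V_B ≈ 1.49 V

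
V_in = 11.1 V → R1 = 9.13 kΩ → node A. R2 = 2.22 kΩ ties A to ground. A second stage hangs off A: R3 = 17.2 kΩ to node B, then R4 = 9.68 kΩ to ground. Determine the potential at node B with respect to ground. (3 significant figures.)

V_B ≈ 0.733 V

Node A sees R2 in parallel with the series input of stage 2, R3 + R4 = 26.88 kΩ.
R2 ‖ (R3+R4) = 2.051 kΩ.
So V_A = 11.1 × 0.1834 = 2.036 V.
Stage 2 is unloaded, so V_B = V_A · R4/(R3+R4) = 2.036 × 9.68/26.88 = 0.7331 V.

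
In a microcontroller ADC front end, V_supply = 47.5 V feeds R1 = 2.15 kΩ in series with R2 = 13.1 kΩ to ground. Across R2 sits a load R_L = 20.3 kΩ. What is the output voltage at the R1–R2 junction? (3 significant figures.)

First combine the lower leg with the load: R2 ‖ R_L = 7.962 kΩ.
Then V_out = V_supply · R2'/(R1 + R2') = 47.5 × 7.962/10.11 = 37.40 V.
(Unloaded it would be 40.8 V; the load pulls it down.)

V_out ≈ 37.4 V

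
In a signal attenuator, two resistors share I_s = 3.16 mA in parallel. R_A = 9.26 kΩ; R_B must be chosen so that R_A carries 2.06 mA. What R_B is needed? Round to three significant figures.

R_B ≈ 17.3 kΩ

Two-branch current divider: I_A = I_s · R_B/(R_A + R_B).
2.06/3.16 = R_B/(R_A + R_B) → R_B = R_A · (0.6519)/(1 − 0.6519) = 9.26 × 1.873 = 17.34 kΩ.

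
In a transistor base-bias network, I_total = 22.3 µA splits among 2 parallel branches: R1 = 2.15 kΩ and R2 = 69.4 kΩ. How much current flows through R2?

I ≈ 0.670 µA

Two-branch current divider: I_k = I_total · R_other/(R_1 + R_2).
So I = 22.3 × 2.15/71.55 = 0.6701 µA.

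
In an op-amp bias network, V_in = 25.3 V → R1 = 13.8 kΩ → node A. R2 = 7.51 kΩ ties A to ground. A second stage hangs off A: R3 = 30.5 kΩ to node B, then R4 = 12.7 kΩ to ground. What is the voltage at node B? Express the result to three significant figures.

V_B ≈ 2.36 V

The second stage (R3 + R4 = 43.20 kΩ) loads node A in parallel with R2.
R2 ‖ (R3+R4) = 6.398 kΩ.
So V_A = 25.3 × 0.3168 = 8.014 V.
Then the unloaded second divider: V_B = V_A × R4/(R3+R4) = 8.014 × 0.2940 = 2.356 V.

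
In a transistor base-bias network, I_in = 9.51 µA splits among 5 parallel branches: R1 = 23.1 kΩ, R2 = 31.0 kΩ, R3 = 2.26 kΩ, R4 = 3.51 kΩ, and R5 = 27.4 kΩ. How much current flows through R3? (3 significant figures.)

Conductances: ΣG = 1/23.1 + 1/31.0 + 1/2.26 + 1/3.51 + 1/27.4 = 0.8394 (1/kΩ).
By the current-divider rule, I = I_in · G_k/ΣG = 9.51 × 0.5271 = 5.013 µA.

I ≈ 5.01 µA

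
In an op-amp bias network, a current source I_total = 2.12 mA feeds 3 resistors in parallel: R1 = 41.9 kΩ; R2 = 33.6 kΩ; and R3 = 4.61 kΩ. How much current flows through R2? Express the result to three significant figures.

I ≈ 0.233 mA

ΣG = 1/41.9 + 1/33.6 + 1/4.61 = 0.2705.
R2 takes the fraction G_k/ΣG = 0.02976/0.2705 = 0.1100, so I = 2.12 × 0.1100 = 0.2332 mA.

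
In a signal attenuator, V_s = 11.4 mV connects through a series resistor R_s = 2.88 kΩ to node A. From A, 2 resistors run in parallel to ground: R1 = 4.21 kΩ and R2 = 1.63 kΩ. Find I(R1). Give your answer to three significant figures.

Combine the parallel branches: R_p = (1/4.21 + 1/1.63)⁻¹ = 1.175 kΩ.
Node voltage V_A = V_s · R_p/(R_s + R_p) = 11.4 × 0.2898 = 3.303 mV.
Branch current I = V_A/R1 = 3.303/4.21 = 0.7847 µA.
(Check via current divider: I_total = 2.811 µA; share G_k/ΣG = 0.2791 → same result.)

I ≈ 0.785 µA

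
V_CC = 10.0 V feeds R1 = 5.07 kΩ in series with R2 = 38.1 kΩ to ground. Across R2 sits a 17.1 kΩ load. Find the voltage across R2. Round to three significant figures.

V_out ≈ 7.00 V

R2 ‖ R_L = (38.1 × 17.1)/(38.1 + 17.1) = 11.80 kΩ.
Voltage divider with the loaded lower leg: V_out = 10.0 × 11.80/(5.07 + 11.80) = 10.0 × 0.6995 = 6.995 V.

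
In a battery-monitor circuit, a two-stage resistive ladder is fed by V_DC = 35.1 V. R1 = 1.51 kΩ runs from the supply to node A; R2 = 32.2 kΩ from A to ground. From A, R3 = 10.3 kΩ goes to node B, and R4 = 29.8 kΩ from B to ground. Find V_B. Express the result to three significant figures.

Looking into the second stage from A: R3 + R4 = 40.10 kΩ appears in parallel with R2.
Effective lower resistance at A: R2 ‖ 40.10 = 17.86 kΩ.
V_A = 35.1 × 17.86/(1.51 + 17.86) = 32.36 V.
Then the unloaded second divider: V_B = V_A × R4/(R3+R4) = 32.36 × 0.7431 = 24.05 V.

V_B ≈ 24.1 V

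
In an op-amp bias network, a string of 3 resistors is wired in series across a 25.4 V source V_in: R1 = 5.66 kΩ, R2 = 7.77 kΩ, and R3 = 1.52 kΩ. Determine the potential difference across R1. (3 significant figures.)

Total series resistance ΣR = 5.66 + 7.77 + 1.52 = 14.95 kΩ.
Voltage divider: V = V_in · (5.660 / 14.95) = 25.4 × 0.3786 = 9.616 V.

V ≈ 9.62 V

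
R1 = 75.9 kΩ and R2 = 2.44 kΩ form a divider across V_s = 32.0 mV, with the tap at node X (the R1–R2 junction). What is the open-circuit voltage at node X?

V_th ≈ 0.997 mV

V_th is the unloaded tap voltage: V_s · R2/(R1+R2) = 32.0 × 0.03115 = 0.9967 mV.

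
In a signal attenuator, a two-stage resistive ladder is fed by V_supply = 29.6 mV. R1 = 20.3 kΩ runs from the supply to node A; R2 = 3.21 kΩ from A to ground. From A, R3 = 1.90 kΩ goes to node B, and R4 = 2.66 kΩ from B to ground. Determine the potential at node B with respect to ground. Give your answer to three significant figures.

V_B ≈ 1.47 mV

The second stage (R3 + R4 = 4.560 kΩ) loads node A in parallel with R2.
R2 ‖ (R3+R4) = 1.884 kΩ.
First divider: V_A = V_supply · 1.884/(20.3 + 1.884) = 2.514 mV.
Stage 2 is unloaded, so V_B = V_A · R4/(R3+R4) = 2.514 × 2.66/4.560 = 1.466 mV.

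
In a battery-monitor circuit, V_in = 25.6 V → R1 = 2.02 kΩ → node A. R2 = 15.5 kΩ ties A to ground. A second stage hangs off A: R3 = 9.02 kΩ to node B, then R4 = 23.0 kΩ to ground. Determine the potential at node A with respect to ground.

The second stage (R3 + R4 = 32.02 kΩ) loads node A in parallel with R2.
Effective lower resistance at A: R2 ‖ 32.02 = 10.44 kΩ.
So V_A = 25.6 × 0.8379 = 21.45 V.

V_A ≈ 21.5 V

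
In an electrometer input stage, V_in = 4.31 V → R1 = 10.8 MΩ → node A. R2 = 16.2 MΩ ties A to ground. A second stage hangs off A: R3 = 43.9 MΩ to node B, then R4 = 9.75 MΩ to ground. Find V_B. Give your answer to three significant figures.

V_B ≈ 0.419 V

Node A sees R2 in parallel with the series input of stage 2, R3 + R4 = 53.65 MΩ.
R2 ‖ (R3+R4) = 12.44 MΩ.
First divider: V_A = V_in · 12.44/(10.8 + 12.44) = 2.307 V.
Then the unloaded second divider: V_B = V_A × R4/(R3+R4) = 2.307 × 0.1817 = 0.4193 V.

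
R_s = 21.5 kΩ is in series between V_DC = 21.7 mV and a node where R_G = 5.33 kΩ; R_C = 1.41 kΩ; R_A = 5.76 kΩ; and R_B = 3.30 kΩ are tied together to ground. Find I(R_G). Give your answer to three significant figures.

Combine the parallel branches: R_p = (1/5.33 + 1/1.41 + 1/5.76 + 1/3.30)⁻¹ = 0.7281 kΩ.
V_A = 21.7 × 0.7281/22.23 = 0.7108 mV.
I(R_G) = V_A / R_G = 0.7108/5.33 = 0.1334 µA.

I ≈ 0.133 µA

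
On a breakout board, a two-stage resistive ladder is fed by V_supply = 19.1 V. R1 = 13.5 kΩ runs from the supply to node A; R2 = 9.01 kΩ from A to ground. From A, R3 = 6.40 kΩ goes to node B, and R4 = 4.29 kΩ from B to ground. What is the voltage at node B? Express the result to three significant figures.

Looking into the second stage from A: R3 + R4 = 10.69 kΩ appears in parallel with R2.
R2 ‖ (R3+R4) = 4.889 kΩ.
V_A = 19.1 × 4.889/(13.5 + 4.889) = 5.078 V.
V_B = V_A × 0.4013 = 2.038 V.

V_B ≈ 2.04 V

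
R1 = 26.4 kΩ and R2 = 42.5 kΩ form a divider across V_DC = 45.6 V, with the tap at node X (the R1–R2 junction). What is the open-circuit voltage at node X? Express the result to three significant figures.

With X open, the divider is unloaded: V_th = 45.6 × 42.5/68.90 = 28.13 V.

V_th ≈ 28.1 V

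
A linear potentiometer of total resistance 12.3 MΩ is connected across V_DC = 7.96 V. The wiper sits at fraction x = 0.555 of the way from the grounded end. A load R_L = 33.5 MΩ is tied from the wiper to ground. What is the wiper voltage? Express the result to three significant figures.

Lower segment x·R_p = 6.827 MΩ; upper segment (1−x)·R_p = 5.473 MΩ.
Lower segment in parallel with the load: 6.827 ‖ 33.5 = 5.671 MΩ.
V_out = 7.96 × 5.671/(5.473 + 5.671) = 4.050 V.

V_out ≈ 4.05 V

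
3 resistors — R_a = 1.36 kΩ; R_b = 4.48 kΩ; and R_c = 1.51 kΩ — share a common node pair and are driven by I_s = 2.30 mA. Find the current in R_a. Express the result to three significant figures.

I ≈ 1.04 mA

Total conductance ΣG = 1/1.36 + 1/4.48 + 1/1.51 = 1.621 (units of 1/kΩ).
Current divider: I(R_a) = I_s · G_k/ΣG = 2.30 × (0.7353/1.621) = 2.30 × 0.4537 = 1.043 mA.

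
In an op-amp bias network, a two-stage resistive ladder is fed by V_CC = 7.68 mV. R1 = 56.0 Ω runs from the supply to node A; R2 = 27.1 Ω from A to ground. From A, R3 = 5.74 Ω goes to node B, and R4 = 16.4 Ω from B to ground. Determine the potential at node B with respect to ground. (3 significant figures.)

V_B ≈ 1.02 mV

Node A sees R2 in parallel with the series input of stage 2, R3 + R4 = 22.14 Ω.
Effective lower resistance at A: R2 ‖ 22.14 = 12.19 Ω.
First divider: V_A = V_CC · 12.19/(56.0 + 12.19) = 1.372 mV.
Stage 2 is unloaded, so V_B = V_A · R4/(R3+R4) = 1.372 × 16.4/22.14 = 1.017 mV.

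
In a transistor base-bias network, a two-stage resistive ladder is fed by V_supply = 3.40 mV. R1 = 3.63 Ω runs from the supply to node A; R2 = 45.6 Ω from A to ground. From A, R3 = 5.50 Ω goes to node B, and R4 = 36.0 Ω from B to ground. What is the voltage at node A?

V_A ≈ 2.91 mV

Looking into the second stage from A: R3 + R4 = 41.50 Ω appears in parallel with R2.
R2 ‖ (R3+R4) = 21.73 Ω.
So V_A = 3.40 × 0.8568 = 2.913 mV.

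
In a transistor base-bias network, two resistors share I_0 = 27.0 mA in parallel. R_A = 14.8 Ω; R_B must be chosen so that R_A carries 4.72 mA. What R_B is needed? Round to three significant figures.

R_B ≈ 3.14 Ω

The fraction through R_A equals R_B/(R_A+R_B).
4.72/27.0 = R_B/(R_A + R_B) → R_B = R_A · (0.1748)/(1 − 0.1748) = 14.8 × 0.2118 = 3.135 Ω.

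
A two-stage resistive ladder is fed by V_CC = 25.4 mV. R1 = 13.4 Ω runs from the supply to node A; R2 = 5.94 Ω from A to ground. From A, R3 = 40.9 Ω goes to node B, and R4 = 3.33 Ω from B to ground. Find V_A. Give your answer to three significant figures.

Node A sees R2 in parallel with the series input of stage 2, R3 + R4 = 44.23 Ω.
Effective lower resistance at A: R2 ‖ 44.23 = 5.237 Ω.
So V_A = 25.4 × 0.2810 = 7.137 mV.

V_A ≈ 7.14 mV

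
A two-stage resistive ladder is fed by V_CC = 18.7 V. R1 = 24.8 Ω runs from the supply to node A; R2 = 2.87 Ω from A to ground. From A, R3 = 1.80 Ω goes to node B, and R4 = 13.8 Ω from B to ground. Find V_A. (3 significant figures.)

V_A ≈ 1.67 V

Node A sees R2 in parallel with the series input of stage 2, R3 + R4 = 15.60 Ω.
R2 ‖ (R3+R4) = 2.424 Ω.
So V_A = 18.7 × 0.08904 = 1.665 V.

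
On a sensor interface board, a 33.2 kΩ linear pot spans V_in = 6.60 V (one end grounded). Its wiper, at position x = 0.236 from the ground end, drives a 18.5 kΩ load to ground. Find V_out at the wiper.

Split the track: R_lower = x·R_p = 7.835 kΩ, R_upper = (1−x)·R_p = 25.36 kΩ.
R_L loads the lower segment: effective lower R = 5.504 kΩ.
Loaded-divider output: V_out = 6.60 × 0.1783 = 1.177 V.

V_out ≈ 1.18 V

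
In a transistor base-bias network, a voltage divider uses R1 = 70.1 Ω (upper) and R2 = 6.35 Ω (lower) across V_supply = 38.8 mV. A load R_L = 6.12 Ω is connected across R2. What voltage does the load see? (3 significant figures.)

V_out ≈ 1.65 mV

First combine the lower leg with the load: R2 ‖ R_L = 3.116 Ω.
Then V_out = V_supply · R2'/(R1 + R2') = 38.8 × 3.116/73.22 = 1.652 mV.
(Unloaded it would be 3.22 mV; the load pulls it down.)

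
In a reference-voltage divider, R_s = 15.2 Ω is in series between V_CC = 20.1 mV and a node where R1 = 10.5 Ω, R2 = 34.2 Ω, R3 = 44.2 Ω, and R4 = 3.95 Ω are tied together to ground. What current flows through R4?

I ≈ 0.718 mA

Parallel bank: R_p = 1/(1/10.5 + 1/34.2 + 1/44.2 + 1/3.95) = 2.498 Ω.
Node voltage V_A = V_CC · R_p/(R_s + R_p) = 20.1 × 0.1412 = 2.837 mV.
Branch current I = V_A/R4 = 2.837/3.95 = 0.7183 mA.
(Check via current divider: I_total = 1.136 mA; share G_k/ΣG = 0.6325 → same result.)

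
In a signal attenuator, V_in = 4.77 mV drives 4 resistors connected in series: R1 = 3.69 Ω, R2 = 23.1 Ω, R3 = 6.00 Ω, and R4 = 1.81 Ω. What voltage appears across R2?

Total series resistance ΣR = 3.69 + 23.1 + 6.00 + 1.81 = 34.60 Ω.
By the voltage-divider rule, V = 4.77 × 23.10/34.60 = 3.185 mV.

V ≈ 3.18 mV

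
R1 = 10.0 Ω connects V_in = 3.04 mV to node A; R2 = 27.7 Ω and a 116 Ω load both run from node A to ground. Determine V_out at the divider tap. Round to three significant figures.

V_out ≈ 2.10 mV

The load sits in parallel with R2, giving an effective lower resistance R2' = R2·R_L/(R2+R_L) = 22.36 Ω.
Now apply the divider: V_out = 3.04 × 0.6910 = 2.101 mV.
(Unloaded it would be 2.23 mV; the load pulls it down.)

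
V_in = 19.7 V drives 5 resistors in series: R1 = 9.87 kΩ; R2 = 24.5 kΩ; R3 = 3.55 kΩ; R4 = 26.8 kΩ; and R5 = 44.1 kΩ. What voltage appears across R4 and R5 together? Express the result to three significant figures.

ΣR = 9.87 + 24.5 + 3.55 + 26.8 + 44.1 = 108.8 kΩ.
R_{R4..R5} = 26.8 + 44.1 = 70.90 kΩ.
By the voltage-divider rule, V = 19.7 × 70.90/108.8 = 12.84 V.

V ≈ 12.8 V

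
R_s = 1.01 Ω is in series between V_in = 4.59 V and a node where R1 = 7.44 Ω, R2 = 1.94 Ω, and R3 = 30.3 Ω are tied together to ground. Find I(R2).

I ≈ 1.40 A

Combine the parallel branches: R_p = (1/7.44 + 1/1.94 + 1/30.3)⁻¹ = 1.464 Ω.
V_A = 4.59 × 1.464/2.474 = 2.716 V.
I(R2) = V_A / R2 = 2.716/1.94 = 1.400 A.
(Equivalently: I_total = 1.855 A, then current-divider fraction G_k/ΣG = 0.7548.)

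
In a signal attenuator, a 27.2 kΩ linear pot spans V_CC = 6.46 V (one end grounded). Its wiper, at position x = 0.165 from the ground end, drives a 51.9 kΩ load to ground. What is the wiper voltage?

The pot divides into 22.71 kΩ above the wiper and 4.488 kΩ below.
(x·R_p) ‖ R_L = 4.131 kΩ.
V_out = 6.46 × 4.131/(22.71 + 4.131) = 0.9941 V.

V_out ≈ 0.994 V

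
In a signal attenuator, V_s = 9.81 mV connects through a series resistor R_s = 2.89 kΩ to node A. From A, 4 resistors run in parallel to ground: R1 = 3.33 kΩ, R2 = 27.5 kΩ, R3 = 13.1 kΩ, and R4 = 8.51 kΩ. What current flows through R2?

Parallel bank: R_p = 1/(1/3.33 + 1/27.5 + 1/13.1 + 1/8.51) = 1.885 kΩ.
Node voltage V_A = V_s · R_p/(R_s + R_p) = 9.81 × 0.3948 = 3.873 mV.
I(R2) = V_A / R2 = 3.873/27.5 = 0.1408 µA.
(Check via current divider: I_total = 2.054 µA; share G_k/ΣG = 0.06854 → same result.)

I ≈ 0.141 µA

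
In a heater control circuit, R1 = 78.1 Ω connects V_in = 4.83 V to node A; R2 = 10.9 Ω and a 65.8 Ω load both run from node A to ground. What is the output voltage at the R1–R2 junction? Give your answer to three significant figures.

V_out ≈ 0.516 V

The load sits in parallel with R2, giving an effective lower resistance R2' = R2·R_L/(R2+R_L) = 9.351 Ω.
Now apply the divider: V_out = 4.83 × 0.1069 = 0.5165 V.
(Unloaded it would be 0.592 V; the load pulls it down.)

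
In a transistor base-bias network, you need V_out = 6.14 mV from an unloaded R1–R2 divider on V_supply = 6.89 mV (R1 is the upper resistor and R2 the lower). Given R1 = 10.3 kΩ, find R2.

R2 ≈ 84.3 kΩ

Required fraction k = V_out/V_supply = 0.8911.
Rearranging, R2 = R1·k/(1−k) = 10.3 × 8.187 = 84.32 kΩ.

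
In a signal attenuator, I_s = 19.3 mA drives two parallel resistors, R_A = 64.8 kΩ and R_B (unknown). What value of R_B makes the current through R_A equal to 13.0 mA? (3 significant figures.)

R_B ≈ 134 kΩ

In a two-way split, I_A/I_s = R_B/(R_A + R_B).
With f = 0.6736, R_B = R_A · f/(1−f) = 64.8 × 2.063 = 133.7 kΩ.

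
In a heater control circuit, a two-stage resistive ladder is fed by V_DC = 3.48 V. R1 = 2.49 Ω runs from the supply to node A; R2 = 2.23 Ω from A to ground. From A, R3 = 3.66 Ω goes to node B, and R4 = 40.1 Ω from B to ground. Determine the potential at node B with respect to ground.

V_B ≈ 1.47 V

Looking into the second stage from A: R3 + R4 = 43.76 Ω appears in parallel with R2.
R2 ‖ (R3+R4) = 2.122 Ω.
V_A = 3.48 × 2.122/(2.49 + 2.122) = 1.601 V.
Stage 2 is unloaded, so V_B = V_A · R4/(R3+R4) = 1.601 × 40.1/43.76 = 1.467 V.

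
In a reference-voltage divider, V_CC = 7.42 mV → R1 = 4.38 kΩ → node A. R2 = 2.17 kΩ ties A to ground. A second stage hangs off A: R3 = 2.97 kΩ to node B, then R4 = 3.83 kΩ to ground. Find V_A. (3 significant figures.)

V_A ≈ 2.03 mV

Node A sees R2 in parallel with the series input of stage 2, R3 + R4 = 6.800 kΩ.
R2 ‖ (R3+R4) = 1.645 kΩ.
First divider: V_A = V_CC · 1.645/(4.38 + 1.645) = 2.026 mV.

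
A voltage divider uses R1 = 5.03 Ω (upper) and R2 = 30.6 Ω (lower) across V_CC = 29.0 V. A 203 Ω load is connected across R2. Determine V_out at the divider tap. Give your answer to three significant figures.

The load sits in parallel with R2, giving an effective lower resistance R2' = R2·R_L/(R2+R_L) = 26.59 Ω.
Then V_out = V_CC · R2'/(R1 + R2') = 29.0 × 26.59/31.62 = 24.39 V.
(Unloaded it would be 24.9 V; the load pulls it down.)

V_out ≈ 24.4 V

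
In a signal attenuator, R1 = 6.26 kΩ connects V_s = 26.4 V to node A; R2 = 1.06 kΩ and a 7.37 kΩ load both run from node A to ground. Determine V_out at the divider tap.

The load sits in parallel with R2, giving an effective lower resistance R2' = R2·R_L/(R2+R_L) = 0.9267 kΩ.
Voltage divider with the loaded lower leg: V_out = 26.4 × 0.9267/(6.26 + 0.9267) = 26.4 × 0.1289 = 3.404 V.

V_out ≈ 3.40 V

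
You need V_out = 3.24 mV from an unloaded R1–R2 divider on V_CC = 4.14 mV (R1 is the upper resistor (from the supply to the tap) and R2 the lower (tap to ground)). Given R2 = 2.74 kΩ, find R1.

V_out/V_CC = R2/(R1+R2) = 0.7826.
So R1 = R2 · (V_CC/V_out − 1) = 2.74 × (4.14/3.24 − 1) = 2.74 × 0.2778 = 0.7611 kΩ.

R1 ≈ 0.761 kΩ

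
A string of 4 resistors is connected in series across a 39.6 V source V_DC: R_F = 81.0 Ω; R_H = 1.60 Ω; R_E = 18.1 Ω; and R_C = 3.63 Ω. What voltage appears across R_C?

V ≈ 1.38 V

Series total: ΣR = 81.0 + 1.60 + 18.1 + 3.63 = 104.3 Ω.
Voltage divider: V = V_DC · (3.630 / 104.3) = 39.6 × 0.03479 = 1.378 V.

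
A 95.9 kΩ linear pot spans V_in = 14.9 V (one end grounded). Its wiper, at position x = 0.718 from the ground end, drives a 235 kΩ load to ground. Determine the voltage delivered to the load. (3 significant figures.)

V_out ≈ 9.88 V

The pot divides into 27.04 kΩ above the wiper and 68.86 kΩ below.
R_L loads the lower segment: effective lower R = 53.25 kΩ.
Loaded-divider output: V_out = 14.9 × 0.6632 = 9.882 V.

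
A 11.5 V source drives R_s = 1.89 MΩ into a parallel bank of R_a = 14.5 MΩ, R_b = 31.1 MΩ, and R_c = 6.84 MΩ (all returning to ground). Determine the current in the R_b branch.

Parallel bank: R_p = 1/(1/14.5 + 1/31.1 + 1/6.84) = 4.043 MΩ.
V_A = 11.5 × 4.043/5.933 = 7.837 V.
Branch current I = V_A/R_b = 7.837/31.1 = 0.2520 µA.

I ≈ 0.252 µA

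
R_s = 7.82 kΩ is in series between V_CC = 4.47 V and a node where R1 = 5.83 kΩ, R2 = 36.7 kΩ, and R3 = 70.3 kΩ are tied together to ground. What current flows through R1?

Equivalent of the parallel group: R_p = 4.695 kΩ.
V_A by voltage divider: V_A = 4.47 × 4.695/(7.82 + 4.695) = 1.677 V.
I(R1) = V_A / R1 = 1.677/5.83 = 0.2876 mA.

I ≈ 0.288 mA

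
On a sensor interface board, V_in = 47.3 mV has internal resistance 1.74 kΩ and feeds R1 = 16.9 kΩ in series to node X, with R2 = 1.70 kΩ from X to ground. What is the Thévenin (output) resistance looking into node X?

R_th ≈ 1.56 kΩ

R1' = 1.74 + 16.9 = 18.64 kΩ (source resistance + R1).
With V_in suppressed (replaced by a short), R_th = R1' ‖ R2 = (18.64 × 1.70)/(18.64 + 1.70) = 1.558 kΩ.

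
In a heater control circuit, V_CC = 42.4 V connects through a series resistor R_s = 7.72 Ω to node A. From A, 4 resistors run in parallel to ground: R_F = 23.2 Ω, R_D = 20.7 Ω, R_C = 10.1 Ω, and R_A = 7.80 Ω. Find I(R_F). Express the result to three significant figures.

Parallel bank: R_p = 1/(1/23.2 + 1/20.7 + 1/10.1 + 1/7.80) = 3.138 Ω.
V_A by voltage divider: V_A = 42.4 × 3.138/(7.72 + 3.138) = 12.26 V.
Branch current I = V_A/R_F = 12.26/23.2 = 0.5282 A.

I ≈ 0.528 A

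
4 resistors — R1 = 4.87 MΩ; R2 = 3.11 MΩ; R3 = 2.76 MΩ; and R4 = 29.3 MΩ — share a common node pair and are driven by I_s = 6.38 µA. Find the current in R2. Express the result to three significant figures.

ΣG = 1/4.87 + 1/3.11 + 1/2.76 + 1/29.3 = 0.9233.
Current divider: I(R2) = I_s · G_k/ΣG = 6.38 × (0.3215/0.9233) = 6.38 × 0.3482 = 2.222 µA.

I ≈ 2.22 µA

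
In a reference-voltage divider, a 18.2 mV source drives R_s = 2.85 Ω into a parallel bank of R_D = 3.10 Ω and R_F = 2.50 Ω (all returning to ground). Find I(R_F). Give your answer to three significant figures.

I ≈ 2.38 mA

Combine the parallel branches: R_p = (1/3.10 + 1/2.50)⁻¹ = 1.384 Ω.
V_A = 18.2 × 1.384/4.234 = 5.949 mV.
I(R_F) = V_A / R_F = 5.949/2.50 = 2.380 mA.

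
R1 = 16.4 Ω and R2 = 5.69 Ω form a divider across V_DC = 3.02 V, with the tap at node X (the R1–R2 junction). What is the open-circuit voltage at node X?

Open-circuit (no load on X): V_th = V_DC · R2/(R1 + R2) = 3.02 × 5.69/(16.40 + 5.69) = 0.7779 V.

V_th ≈ 0.778 V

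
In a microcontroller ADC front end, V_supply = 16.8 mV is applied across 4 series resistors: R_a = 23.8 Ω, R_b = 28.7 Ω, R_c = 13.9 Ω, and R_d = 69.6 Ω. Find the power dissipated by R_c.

ΣR = 136.0 Ω → I = 16.8/136.0 = 0.1235 mA.
P = I²R = 0.01526 × 13.9 = 0.2121 µW.

P ≈ 0.212 µW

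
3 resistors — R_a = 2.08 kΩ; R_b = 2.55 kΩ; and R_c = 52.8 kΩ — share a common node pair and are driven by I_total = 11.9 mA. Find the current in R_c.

Conductances: ΣG = 1/2.08 + 1/2.55 + 1/52.8 = 0.8919 (1/kΩ).
R_c takes the fraction G_k/ΣG = 0.01894/0.8919 = 0.02124, so I = 11.9 × 0.02124 = 0.2527 mA.

I ≈ 0.253 mA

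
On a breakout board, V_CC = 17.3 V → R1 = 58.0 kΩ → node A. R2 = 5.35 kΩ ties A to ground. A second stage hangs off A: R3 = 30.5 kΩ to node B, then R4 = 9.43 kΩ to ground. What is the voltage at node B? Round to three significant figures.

V_B ≈ 0.307 V

Node A sees R2 in parallel with the series input of stage 2, R3 + R4 = 39.93 kΩ.
R2 ‖ (R3+R4) = 4.718 kΩ.
V_A = 17.3 × 4.718/(58.0 + 4.718) = 1.301 V.
Then the unloaded second divider: V_B = V_A × R4/(R3+R4) = 1.301 × 0.2362 = 0.3073 V.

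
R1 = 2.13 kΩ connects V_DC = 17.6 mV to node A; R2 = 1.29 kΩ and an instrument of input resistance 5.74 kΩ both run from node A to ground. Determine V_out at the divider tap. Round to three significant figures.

R2 ‖ R_L = (1.29 × 5.74)/(1.29 + 5.74) = 1.053 kΩ.
Now apply the divider: V_out = 17.6 × 0.3309 = 5.823 mV.

V_out ≈ 5.82 mV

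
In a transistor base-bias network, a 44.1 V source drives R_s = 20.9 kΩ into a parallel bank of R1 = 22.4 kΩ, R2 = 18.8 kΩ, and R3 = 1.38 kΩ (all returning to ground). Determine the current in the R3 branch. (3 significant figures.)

Combine the parallel branches: R_p = (1/22.4 + 1/18.8 + 1/1.38)⁻¹ = 1.216 kΩ.
Node voltage V_A = V_in · R_p/(R_s + R_p) = 44.1 × 0.05498 = 2.424 V.
Branch current I = V_A/R3 = 2.424/1.38 = 1.757 mA.

I ≈ 1.76 mA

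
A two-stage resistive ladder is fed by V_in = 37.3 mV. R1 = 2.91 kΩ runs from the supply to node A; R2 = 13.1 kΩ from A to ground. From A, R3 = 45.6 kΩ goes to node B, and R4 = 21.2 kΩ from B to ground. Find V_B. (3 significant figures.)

The second stage (R3 + R4 = 66.80 kΩ) loads node A in parallel with R2.
Effective lower resistance at A: R2 ‖ 66.80 = 10.95 kΩ.
V_A = 37.3 × 10.95/(2.91 + 10.95) = 29.47 mV.
V_B = V_A × 0.3174 = 9.353 mV.

V_B ≈ 9.35 mV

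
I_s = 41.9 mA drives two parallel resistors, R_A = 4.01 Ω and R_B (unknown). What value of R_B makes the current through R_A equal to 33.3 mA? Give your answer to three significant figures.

R_B ≈ 15.5 Ω

Two-branch current divider: I_A = I_s · R_B/(R_A + R_B).
With f = 0.7947, R_B = R_A · f/(1−f) = 4.01 × 3.872 = 15.53 Ω.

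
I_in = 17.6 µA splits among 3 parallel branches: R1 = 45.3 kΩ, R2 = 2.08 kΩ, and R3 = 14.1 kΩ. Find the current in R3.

Total conductance ΣG = 1/45.3 + 1/2.08 + 1/14.1 = 0.5738 (units of 1/kΩ).
By the current-divider rule, I = I_in · G_k/ΣG = 17.6 × 0.1236 = 2.175 µA.

I ≈ 2.18 µA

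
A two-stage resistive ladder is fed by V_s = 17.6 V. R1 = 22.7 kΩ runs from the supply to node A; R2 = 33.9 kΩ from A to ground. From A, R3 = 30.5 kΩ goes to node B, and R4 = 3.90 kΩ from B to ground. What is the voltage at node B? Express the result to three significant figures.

Looking into the second stage from A: R3 + R4 = 34.40 kΩ appears in parallel with R2.
Effective lower resistance at A: R2 ‖ 34.40 = 17.07 kΩ.
So V_A = 17.6 × 0.4293 = 7.555 V.
Stage 2 is unloaded, so V_B = V_A · R4/(R3+R4) = 7.555 × 3.90/34.40 = 0.8566 V.

V_B ≈ 0.857 V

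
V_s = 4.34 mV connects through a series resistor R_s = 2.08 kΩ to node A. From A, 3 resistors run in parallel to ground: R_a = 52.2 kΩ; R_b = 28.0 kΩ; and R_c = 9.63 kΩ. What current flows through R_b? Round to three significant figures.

I ≈ 0.117 µA

Parallel bank: R_p = 1/(1/52.2 + 1/28.0 + 1/9.63) = 6.301 kΩ.
Node voltage V_A = V_s · R_p/(R_s + R_p) = 4.34 × 0.7518 = 3.263 mV.
Branch current I = V_A/R_b = 3.263/28.0 = 0.1165 µA.
(Check via current divider: I_total = 0.5179 µA; share G_k/ΣG = 0.2250 → same result.)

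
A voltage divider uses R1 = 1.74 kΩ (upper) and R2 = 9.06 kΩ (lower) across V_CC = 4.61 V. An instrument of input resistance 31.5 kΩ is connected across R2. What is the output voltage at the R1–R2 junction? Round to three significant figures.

V_out ≈ 3.70 V

The load sits in parallel with R2, giving an effective lower resistance R2' = R2·R_L/(R2+R_L) = 7.036 kΩ.
Voltage divider with the loaded lower leg: V_out = 4.61 × 7.036/(1.74 + 7.036) = 4.61 × 0.8017 = 3.696 V.
(Unloaded it would be 3.87 V; the load pulls it down.)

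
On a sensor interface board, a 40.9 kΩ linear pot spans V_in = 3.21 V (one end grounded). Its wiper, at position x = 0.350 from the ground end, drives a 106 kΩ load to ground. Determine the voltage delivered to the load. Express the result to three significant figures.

Lower segment x·R_p = 14.31 kΩ; upper segment (1−x)·R_p = 26.59 kΩ.
(x·R_p) ‖ R_L = 12.61 kΩ.
V_out = 3.21 × 12.61/(26.59 + 12.61) = 1.033 V.

V_out ≈ 1.03 V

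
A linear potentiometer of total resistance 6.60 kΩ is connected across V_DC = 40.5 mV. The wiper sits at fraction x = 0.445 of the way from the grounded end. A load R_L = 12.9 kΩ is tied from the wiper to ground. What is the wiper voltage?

V_out ≈ 16.0 mV

Lower segment x·R_p = 2.937 kΩ; upper segment (1−x)·R_p = 3.663 kΩ.
(x·R_p) ‖ R_L = 2.392 kΩ.
Loaded-divider output: V_out = 40.5 × 0.3951 = 16.00 mV.
(Unloaded: V_out = x·V_DC = 18.0 mV.)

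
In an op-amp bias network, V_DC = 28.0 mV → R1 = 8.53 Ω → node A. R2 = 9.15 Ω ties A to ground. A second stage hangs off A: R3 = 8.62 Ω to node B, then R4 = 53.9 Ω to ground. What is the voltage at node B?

V_B ≈ 11.7 mV

The second stage (R3 + R4 = 62.52 Ω) loads node A in parallel with R2.
R2 ‖ (R3+R4) = 7.982 Ω.
First divider: V_A = V_DC · 7.982/(8.53 + 7.982) = 13.54 mV.
V_B = V_A × 0.8621 = 11.67 mV.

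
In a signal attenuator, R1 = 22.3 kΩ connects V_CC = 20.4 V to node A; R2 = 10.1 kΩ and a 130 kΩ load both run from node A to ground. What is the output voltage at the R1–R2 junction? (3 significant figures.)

R2 ‖ R_L = (10.1 × 130)/(10.1 + 130) = 9.372 kΩ.
Voltage divider with the loaded lower leg: V_out = 20.4 × 9.372/(22.3 + 9.372) = 20.4 × 0.2959 = 6.036 V.

V_out ≈ 6.04 V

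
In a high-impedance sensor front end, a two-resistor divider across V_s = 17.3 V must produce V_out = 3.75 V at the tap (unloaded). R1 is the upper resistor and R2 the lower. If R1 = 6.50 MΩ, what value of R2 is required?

R2 ≈ 1.80 MΩ

Required fraction k = V_out/V_s = 0.2168.
R2 = R1 · 0.2168/(1 − 0.2168) = 1.799 MΩ.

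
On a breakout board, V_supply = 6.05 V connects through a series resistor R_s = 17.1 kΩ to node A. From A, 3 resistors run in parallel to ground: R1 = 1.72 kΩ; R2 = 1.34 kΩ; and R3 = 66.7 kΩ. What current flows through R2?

Combine the parallel branches: R_p = (1/1.72 + 1/1.34 + 1/66.7)⁻¹ = 0.7448 kΩ.
V_A = 6.05 × 0.7448/17.84 = 0.2525 V.
Branch current I = V_A/R2 = 0.2525/1.34 = 0.1884 mA.
(Check via current divider: I_total = 0.3390 mA; share G_k/ΣG = 0.5558 → same result.)

I ≈ 0.188 mA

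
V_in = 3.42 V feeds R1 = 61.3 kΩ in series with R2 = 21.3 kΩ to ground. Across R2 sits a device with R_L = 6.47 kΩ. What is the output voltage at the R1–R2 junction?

R2 ‖ R_L = (21.3 × 6.47)/(21.3 + 6.47) = 4.963 kΩ.
Voltage divider with the loaded lower leg: V_out = 3.42 × 4.963/(61.3 + 4.963) = 3.42 × 0.07489 = 0.2561 V.

V_out ≈ 0.256 V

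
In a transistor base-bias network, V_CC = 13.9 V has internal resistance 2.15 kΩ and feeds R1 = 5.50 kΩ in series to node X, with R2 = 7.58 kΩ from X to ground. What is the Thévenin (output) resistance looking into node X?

R1' = 2.15 + 5.50 = 7.650 kΩ (source resistance + R1).
With V_CC suppressed (replaced by a short), R_th = R1' ‖ R2 = (7.650 × 7.58)/(7.650 + 7.58) = 3.807 kΩ.

R_th ≈ 3.81 kΩ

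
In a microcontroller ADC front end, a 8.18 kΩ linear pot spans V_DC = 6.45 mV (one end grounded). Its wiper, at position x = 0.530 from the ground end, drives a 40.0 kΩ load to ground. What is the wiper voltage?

V_out ≈ 3.25 mV

The pot divides into 3.845 kΩ above the wiper and 4.335 kΩ below.
R_L loads the lower segment: effective lower R = 3.911 kΩ.
V_out = 6.45 × 3.911/(3.845 + 3.911) = 3.253 mV.
(Unloaded: V_out = x·V_DC = 3.42 mV.)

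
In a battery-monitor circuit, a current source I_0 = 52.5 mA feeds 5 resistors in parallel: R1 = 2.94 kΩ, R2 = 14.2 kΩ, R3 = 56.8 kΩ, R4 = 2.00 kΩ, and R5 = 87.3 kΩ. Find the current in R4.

Conductances: ΣG = 1/2.94 + 1/14.2 + 1/56.8 + 1/2.00 + 1/87.3 = 0.9396 (1/kΩ).
R4 takes the fraction G_k/ΣG = 0.5000/0.9396 = 0.5321, so I = 52.5 × 0.5321 = 27.94 mA.

I ≈ 27.9 mA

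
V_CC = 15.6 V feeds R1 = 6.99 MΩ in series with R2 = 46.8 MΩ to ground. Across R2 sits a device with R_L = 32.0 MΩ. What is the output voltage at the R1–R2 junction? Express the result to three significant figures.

V_out ≈ 11.4 V

The load sits in parallel with R2, giving an effective lower resistance R2' = R2·R_L/(R2+R_L) = 19.01 MΩ.
Then V_out = V_CC · R2'/(R1 + R2') = 15.6 × 19.01/26.00 = 11.41 V.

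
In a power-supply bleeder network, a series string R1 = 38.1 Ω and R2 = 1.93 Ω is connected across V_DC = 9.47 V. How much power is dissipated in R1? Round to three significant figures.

P ≈ 2.13 W

Series current I = V_DC/ΣR = 9.47/40.03 = 0.2366 A.
V(R1) = I·R = 9.013 V; P = V·I = 9.013 × 0.2366 = 2.132 W.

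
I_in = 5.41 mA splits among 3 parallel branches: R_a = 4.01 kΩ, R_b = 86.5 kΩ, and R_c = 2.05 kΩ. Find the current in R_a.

ΣG = 1/4.01 + 1/86.5 + 1/2.05 = 0.7487.
Current divider: I(R_a) = I_in · G_k/ΣG = 5.41 × (0.2494/0.7487) = 5.41 × 0.3331 = 1.802 mA.

I ≈ 1.80 mA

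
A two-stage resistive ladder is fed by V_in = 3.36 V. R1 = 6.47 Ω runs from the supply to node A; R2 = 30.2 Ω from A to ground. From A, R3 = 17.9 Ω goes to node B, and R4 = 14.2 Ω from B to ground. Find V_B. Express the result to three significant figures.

V_B ≈ 1.05 V

Looking into the second stage from A: R3 + R4 = 32.10 Ω appears in parallel with R2.
Effective lower resistance at A: R2 ‖ 32.10 = 15.56 Ω.
V_A = 3.36 × 15.56/(6.47 + 15.56) = 2.373 V.
Then the unloaded second divider: V_B = V_A × R4/(R3+R4) = 2.373 × 0.4424 = 1.050 V.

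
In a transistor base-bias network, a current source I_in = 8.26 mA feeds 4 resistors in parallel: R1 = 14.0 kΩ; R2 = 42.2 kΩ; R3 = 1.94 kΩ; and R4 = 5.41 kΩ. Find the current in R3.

ΣG = 1/14.0 + 1/42.2 + 1/1.94 + 1/5.41 = 0.7954.
Current divider: I(R3) = I_in · G_k/ΣG = 8.26 × (0.5155/0.7954) = 8.26 × 0.6480 = 5.353 mA.

I ≈ 5.35 mA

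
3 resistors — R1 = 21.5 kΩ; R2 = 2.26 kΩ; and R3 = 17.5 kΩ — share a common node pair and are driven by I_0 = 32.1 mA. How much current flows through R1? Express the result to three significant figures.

I ≈ 2.73 mA

ΣG = 1/21.5 + 1/2.26 + 1/17.5 = 0.5461.
By the current-divider rule, I = I_0 · G_k/ΣG = 32.1 × 0.08517 = 2.734 mA.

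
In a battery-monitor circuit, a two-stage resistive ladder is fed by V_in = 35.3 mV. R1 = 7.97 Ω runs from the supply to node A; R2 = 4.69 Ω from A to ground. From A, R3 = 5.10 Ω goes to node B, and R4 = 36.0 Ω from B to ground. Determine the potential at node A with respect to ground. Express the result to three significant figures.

V_A ≈ 12.2 mV

The second stage (R3 + R4 = 41.10 Ω) loads node A in parallel with R2.
R2 ‖ (R3+R4) = 4.210 Ω.
V_A = 35.3 × 4.210/(7.97 + 4.210) = 12.20 mV.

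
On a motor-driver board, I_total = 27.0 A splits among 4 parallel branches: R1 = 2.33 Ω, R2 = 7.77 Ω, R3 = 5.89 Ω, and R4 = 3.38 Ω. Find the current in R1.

Total conductance ΣG = 1/2.33 + 1/7.77 + 1/5.89 + 1/3.38 = 1.024 (units of 1/Ω).
By the current-divider rule, I = I_total · G_k/ΣG = 27.0 × 0.4193 = 11.32 A.

I ≈ 11.3 A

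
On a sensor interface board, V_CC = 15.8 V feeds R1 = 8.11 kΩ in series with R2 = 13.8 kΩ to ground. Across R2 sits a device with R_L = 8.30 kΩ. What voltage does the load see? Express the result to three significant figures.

First combine the lower leg with the load: R2 ‖ R_L = 5.183 kΩ.
Now apply the divider: V_out = 15.8 × 0.3899 = 6.160 V.

V_out ≈ 6.16 V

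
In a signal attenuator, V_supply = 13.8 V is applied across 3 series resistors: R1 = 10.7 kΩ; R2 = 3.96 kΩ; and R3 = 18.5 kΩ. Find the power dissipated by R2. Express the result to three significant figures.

ΣR = 33.16 kΩ → I = 13.8/33.16 = 0.4162 mA.
V(R2) = I·R = 1.648 V; P = V·I = 1.648 × 0.4162 = 0.6858 mW.

P ≈ 0.686 mW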